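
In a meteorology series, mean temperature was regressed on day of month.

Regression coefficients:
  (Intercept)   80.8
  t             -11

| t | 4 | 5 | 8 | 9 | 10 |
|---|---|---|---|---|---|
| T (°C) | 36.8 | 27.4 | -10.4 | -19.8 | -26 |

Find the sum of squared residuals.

SSE = 25.6

t=4: T̂ = 80.8 − 11·4 = 36.8; r = 36.8 − 36.8 = 0
t=5: T̂ = 80.8 − 11·5 = 25.8; r = 27.4 − 25.8 = 1.6
t=8: T̂ = 80.8 − 11·8 = -7.2; r = -10.4 − (-7.2) = -3.2
t=9: T̂ = 80.8 − 11·9 = -18.2; r = -19.8 − (-18.2) = -1.6
t=10: T̂ = 80.8 − 11·10 = -29.2; r = -26 − (-29.2) = 3.2
SSE = 0 + 2.56 + 10.24 + 2.56 + 10.24 = 25.6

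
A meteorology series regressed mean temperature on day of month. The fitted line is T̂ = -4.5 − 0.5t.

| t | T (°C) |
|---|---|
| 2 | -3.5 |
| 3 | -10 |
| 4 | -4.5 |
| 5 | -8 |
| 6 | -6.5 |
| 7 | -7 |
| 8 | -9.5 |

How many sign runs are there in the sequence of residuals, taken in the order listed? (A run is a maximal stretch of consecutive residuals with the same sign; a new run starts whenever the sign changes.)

6 runs

t=2: T̂ = -4.5 − 0.5·2 = -5.5; r = -3.5 − (-5.5) = 2
t=3: T̂ = -4.5 − 0.5·3 = -6; r = -10 − (-6) = -4
t=4: T̂ = -4.5 − 0.5·4 = -6.5; r = -4.5 − (-6.5) = 2
t=5: T̂ = -4.5 − 0.5·5 = -7; r = -8 − (-7) = -1
t=6: T̂ = -4.5 − 0.5·6 = -7.5; r = -6.5 − (-7.5) = 1
t=7: T̂ = -4.5 − 0.5·7 = -8; r = -7 − (-8) = 1
t=8: T̂ = -4.5 − 0.5·8 = -8.5; r = -9.5 − (-8.5) = -1
Signs: + − + − + + −
Runs: +×1, −×1, +×1, −×1, +×2, −×1 → 6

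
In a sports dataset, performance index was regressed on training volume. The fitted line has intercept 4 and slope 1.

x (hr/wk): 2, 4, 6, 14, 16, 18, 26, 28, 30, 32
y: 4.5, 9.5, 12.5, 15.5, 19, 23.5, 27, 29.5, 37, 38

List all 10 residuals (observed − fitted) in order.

x=2: ŷ = 4 + 2 = 6; r = 4.5 − 6 = -1.5
x=4: ŷ = 4 + 4 = 8; r = 9.5 − 8 = 1.5
x=6: ŷ = 4 + 6 = 10; r = 12.5 − 10 = 2.5
x=14: ŷ = 4 + 14 = 18; r = 15.5 − 18 = -2.5
x=16: ŷ = 4 + 16 = 20; r = 19 − 20 = -1
x=18: ŷ = 4 + 18 = 22; r = 23.5 − 22 = 1.5
x=26: ŷ = 4 + 26 = 30; r = 27 − 30 = -3
x=28: ŷ = 4 + 28 = 32; r = 29.5 − 32 = -2.5
x=30: ŷ = 4 + 30 = 34; r = 37 − 34 = 3
x=32: ŷ = 4 + 32 = 36; r = 38 − 36 = 2

-1.5, 1.5, 2.5, -2.5, -1, 1.5, -3, -2.5, 3, 2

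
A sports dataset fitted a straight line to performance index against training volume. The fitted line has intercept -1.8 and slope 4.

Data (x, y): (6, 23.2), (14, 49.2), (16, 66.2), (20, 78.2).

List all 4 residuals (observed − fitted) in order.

x=6: ŷ = -1.8 + 4·6 = 22.2; e = 23.2 − 22.2 = 1
x=14: ŷ = -1.8 + 4·14 = 54.2; e = 49.2 − 54.2 = -5
x=16: ŷ = -1.8 + 4·16 = 62.2; e = 66.2 − 62.2 = 4
x=20: ŷ = -1.8 + 4·20 = 78.2; e = 78.2 − 78.2 = 0

1, -5, 4, 0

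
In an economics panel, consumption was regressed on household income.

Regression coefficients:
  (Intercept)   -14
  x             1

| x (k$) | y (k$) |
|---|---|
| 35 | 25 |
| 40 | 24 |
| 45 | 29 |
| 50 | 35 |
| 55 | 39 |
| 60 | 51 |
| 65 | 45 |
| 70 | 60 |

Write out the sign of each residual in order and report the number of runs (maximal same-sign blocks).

x=35: ŷ = -14 + 35 = 21; e = 25 − 21 = 4
x=40: ŷ = -14 + 40 = 26; e = 24 − 26 = -2
x=45: ŷ = -14 + 45 = 31; e = 29 − 31 = -2
x=50: ŷ = -14 + 50 = 36; e = 35 − 36 = -1
x=55: ŷ = -14 + 55 = 41; e = 39 − 41 = -2
x=60: ŷ = -14 + 60 = 46; e = 51 − 46 = 5
x=65: ŷ = -14 + 65 = 51; e = 45 − 51 = -6
x=70: ŷ = -14 + 70 = 56; e = 60 − 56 = 4
Signs: + − − − − + − +
Runs: +×1, −×4, +×1, −×1, +×1 → 5

5 runs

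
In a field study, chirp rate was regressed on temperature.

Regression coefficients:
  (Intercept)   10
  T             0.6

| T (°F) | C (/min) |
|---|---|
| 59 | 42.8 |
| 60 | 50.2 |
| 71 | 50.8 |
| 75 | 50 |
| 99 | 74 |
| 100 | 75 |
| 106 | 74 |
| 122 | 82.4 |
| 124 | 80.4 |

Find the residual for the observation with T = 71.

ŷ = 10 + 0.6·71 = 52.6
e = 50.8 − 52.6 = -1.8

e = -1.8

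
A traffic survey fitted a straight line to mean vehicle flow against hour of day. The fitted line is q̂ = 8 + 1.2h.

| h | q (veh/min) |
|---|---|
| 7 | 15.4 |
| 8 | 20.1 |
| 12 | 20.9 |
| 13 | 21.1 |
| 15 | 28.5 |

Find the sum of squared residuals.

h=7: q̂ = 8 + 1.2·7 = 16.4; r = 15.4 − 16.4 = -1
h=8: q̂ = 8 + 1.2·8 = 17.6; r = 20.1 − 17.6 = 2.5
h=12: q̂ = 8 + 1.2·12 = 22.4; r = 20.9 − 22.4 = -1.5
h=13: q̂ = 8 + 1.2·13 = 23.6; r = 21.1 − 23.6 = -2.5
h=15: q̂ = 8 + 1.2·15 = 26; r = 28.5 − 26 = 2.5
SSE = 1 + 6.25 + 2.25 + 6.25 + 6.25 = 22

SSE = 22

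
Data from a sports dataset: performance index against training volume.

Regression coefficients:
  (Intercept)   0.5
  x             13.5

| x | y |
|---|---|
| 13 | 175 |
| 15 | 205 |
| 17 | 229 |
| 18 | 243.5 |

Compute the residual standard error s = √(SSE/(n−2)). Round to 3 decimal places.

x=13: ŷ = 0.5 + 13.5·13 = 176; r = 175 − 176 = -1
x=15: ŷ = 0.5 + 13.5·15 = 203; r = 205 − 203 = 2
x=17: ŷ = 0.5 + 13.5·17 = 230; r = 229 − 230 = -1
x=18: ŷ = 0.5 + 13.5·18 = 243.5; r = 243.5 − 243.5 = 0
SSE = 1 + 4 + 1 + 0 = 6
s = √(6/2) = √3 ≈ 1.732

s = 1.732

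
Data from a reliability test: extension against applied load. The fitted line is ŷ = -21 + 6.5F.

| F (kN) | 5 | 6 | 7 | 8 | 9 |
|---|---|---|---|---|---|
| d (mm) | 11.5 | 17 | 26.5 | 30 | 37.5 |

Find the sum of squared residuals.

SSE = 6

F=5: ŷ = -21 + 6.5·5 = 11.5; e = 11.5 − 11.5 = 0
F=6: ŷ = -21 + 6.5·6 = 18; e = 17 − 18 = -1
F=7: ŷ = -21 + 6.5·7 = 24.5; e = 26.5 − 24.5 = 2
F=8: ŷ = -21 + 6.5·8 = 31; e = 30 − 31 = -1
F=9: ŷ = -21 + 6.5·9 = 37.5; e = 37.5 − 37.5 = 0
SSE = 0 + 1 + 4 + 1 + 0 = 6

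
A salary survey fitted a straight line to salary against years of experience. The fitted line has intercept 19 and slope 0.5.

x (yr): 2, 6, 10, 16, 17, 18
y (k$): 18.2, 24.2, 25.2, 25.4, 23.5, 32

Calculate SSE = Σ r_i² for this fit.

x=2: ŷ = 19 + 0.5·2 = 20; r = 18.2 − 20 = -1.8
x=6: ŷ = 19 + 0.5·6 = 22; r = 24.2 − 22 = 2.2
x=10: ŷ = 19 + 0.5·10 = 24; r = 25.2 − 24 = 1.2
x=16: ŷ = 19 + 0.5·16 = 27; r = 25.4 − 27 = -1.6
x=17: ŷ = 19 + 0.5·17 = 27.5; r = 23.5 − 27.5 = -4
x=18: ŷ = 19 + 0.5·18 = 28; r = 32 − 28 = 4
SSE = 3.24 + 4.84 + 1.44 + 2.56 + 16 + 16 = 44.08

SSE = 44.08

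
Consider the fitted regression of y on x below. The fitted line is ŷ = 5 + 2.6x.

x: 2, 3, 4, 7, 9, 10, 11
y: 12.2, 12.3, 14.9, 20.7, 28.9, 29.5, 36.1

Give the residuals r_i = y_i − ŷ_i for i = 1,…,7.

2, -0.5, -0.5, -2.5, 0.5, -1.5, 2.5

x=2: ŷ = 5 + 2.6·2 = 10.2; r = 12.2 − 10.2 = 2
x=3: ŷ = 5 + 2.6·3 = 12.8; r = 12.3 − 12.8 = -0.5
x=4: ŷ = 5 + 2.6·4 = 15.4; r = 14.9 − 15.4 = -0.5
x=7: ŷ = 5 + 2.6·7 = 23.2; r = 20.7 − 23.2 = -2.5
x=9: ŷ = 5 + 2.6·9 = 28.4; r = 28.9 − 28.4 = 0.5
x=10: ŷ = 5 + 2.6·10 = 31; r = 29.5 − 31 = -1.5
x=11: ŷ = 5 + 2.6·11 = 33.6; r = 36.1 − 33.6 = 2.5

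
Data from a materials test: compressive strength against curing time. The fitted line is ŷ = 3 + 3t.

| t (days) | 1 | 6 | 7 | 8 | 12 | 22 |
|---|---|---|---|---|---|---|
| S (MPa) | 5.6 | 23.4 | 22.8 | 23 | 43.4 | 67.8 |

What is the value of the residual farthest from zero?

t=1: ŷ = 3 + 3·1 = 6; e = 5.6 − 6 = -0.4
t=6: ŷ = 3 + 3·6 = 21; e = 23.4 − 21 = 2.4
t=7: ŷ = 3 + 3·7 = 24; e = 22.8 − 24 = -1.2
t=8: ŷ = 3 + 3·8 = 27; e = 23 − 27 = -4
t=12: ŷ = 3 + 3·12 = 39; e = 43.4 − 39 = 4.4
t=22: ŷ = 3 + 3·22 = 69; e = 67.8 − 69 = -1.2
Largest |e| is 4.4 at t = 12, residual 4.4.

e = 4.4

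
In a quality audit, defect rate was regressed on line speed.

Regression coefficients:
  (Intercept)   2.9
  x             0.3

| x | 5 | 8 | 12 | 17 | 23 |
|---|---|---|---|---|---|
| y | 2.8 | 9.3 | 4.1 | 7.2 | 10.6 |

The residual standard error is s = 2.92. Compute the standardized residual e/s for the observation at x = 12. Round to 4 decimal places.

-0.8219

ŷ = 2.9 + 0.3·12 = 6.5
e = 4.1 − 6.5 = -2.4
e/s = -2.4 / 2.92 = -0.8219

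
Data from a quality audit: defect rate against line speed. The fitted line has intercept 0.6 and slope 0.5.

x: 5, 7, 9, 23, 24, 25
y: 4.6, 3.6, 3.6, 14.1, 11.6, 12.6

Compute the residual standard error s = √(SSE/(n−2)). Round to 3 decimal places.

s = 1.581

x=5: ŷ = 0.6 + 0.5·5 = 3.1; r = 4.6 − 3.1 = 1.5
x=7: ŷ = 0.6 + 0.5·7 = 4.1; r = 3.6 − 4.1 = -0.5
x=9: ŷ = 0.6 + 0.5·9 = 5.1; r = 3.6 − 5.1 = -1.5
x=23: ŷ = 0.6 + 0.5·23 = 12.1; r = 14.1 − 12.1 = 2
x=24: ŷ = 0.6 + 0.5·24 = 12.6; r = 11.6 − 12.6 = -1
x=25: ŷ = 0.6 + 0.5·25 = 13.1; r = 12.6 − 13.1 = -0.5
SSE = 2.25 + 0.25 + 2.25 + 4 + 1 + 0.25 = 10
s = √(10/4) = √2.5 ≈ 1.581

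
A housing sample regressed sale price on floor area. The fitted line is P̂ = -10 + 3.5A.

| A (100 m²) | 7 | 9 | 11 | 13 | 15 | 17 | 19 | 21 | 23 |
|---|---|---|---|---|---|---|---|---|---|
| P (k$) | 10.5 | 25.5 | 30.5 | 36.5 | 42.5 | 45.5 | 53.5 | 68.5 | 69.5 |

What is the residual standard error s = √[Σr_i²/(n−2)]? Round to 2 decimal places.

A=7: P̂ = -10 + 3.5·7 = 14.5; r = 10.5 − 14.5 = -4
A=9: P̂ = -10 + 3.5·9 = 21.5; r = 25.5 − 21.5 = 4
A=11: P̂ = -10 + 3.5·11 = 28.5; r = 30.5 − 28.5 = 2
A=13: P̂ = -10 + 3.5·13 = 35.5; r = 36.5 − 35.5 = 1
A=15: P̂ = -10 + 3.5·15 = 42.5; r = 42.5 − 42.5 = 0
A=17: P̂ = -10 + 3.5·17 = 49.5; r = 45.5 − 49.5 = -4
A=19: P̂ = -10 + 3.5·19 = 56.5; r = 53.5 − 56.5 = -3
A=21: P̂ = -10 + 3.5·21 = 63.5; r = 68.5 − 63.5 = 5
A=23: P̂ = -10 + 3.5·23 = 70.5; r = 69.5 − 70.5 = -1
SSE = 16 + 16 + 4 + 1 + 0 + 16 + 9 + 25 + 1 = 88
s = √(88/7) = √12.5714 ≈ 3.55

s = 3.55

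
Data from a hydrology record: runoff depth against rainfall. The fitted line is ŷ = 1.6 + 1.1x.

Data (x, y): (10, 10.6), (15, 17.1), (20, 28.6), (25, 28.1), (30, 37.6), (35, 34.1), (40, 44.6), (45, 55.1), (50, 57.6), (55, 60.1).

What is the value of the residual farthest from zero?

x=10: ŷ = 1.6 + 1.1·10 = 12.6; e = 10.6 − 12.6 = -2
x=15: ŷ = 1.6 + 1.1·15 = 18.1; e = 17.1 − 18.1 = -1
x=20: ŷ = 1.6 + 1.1·20 = 23.6; e = 28.6 − 23.6 = 5
x=25: ŷ = 1.6 + 1.1·25 = 29.1; e = 28.1 − 29.1 = -1
x=30: ŷ = 1.6 + 1.1·30 = 34.6; e = 37.6 − 34.6 = 3
x=35: ŷ = 1.6 + 1.1·35 = 40.1; e = 34.1 − 40.1 = -6
x=40: ŷ = 1.6 + 1.1·40 = 45.6; e = 44.6 − 45.6 = -1
x=45: ŷ = 1.6 + 1.1·45 = 51.1; e = 55.1 − 51.1 = 4
x=50: ŷ = 1.6 + 1.1·50 = 56.6; e = 57.6 − 56.6 = 1
x=55: ŷ = 1.6 + 1.1·55 = 62.1; e = 60.1 − 62.1 = -2
Largest |e| is 6 at x = 35, residual -6.

e = -6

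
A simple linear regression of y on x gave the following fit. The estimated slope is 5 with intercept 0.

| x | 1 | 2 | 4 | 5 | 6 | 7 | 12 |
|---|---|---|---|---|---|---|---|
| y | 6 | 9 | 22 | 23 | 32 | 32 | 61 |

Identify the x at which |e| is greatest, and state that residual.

x = 7, e = -3

x=1: ŷ = 5·1 = 5; e = 6 − 5 = 1
x=2: ŷ = 5·2 = 10; e = 9 − 10 = -1
x=4: ŷ = 5·4 = 20; e = 22 − 20 = 2
x=5: ŷ = 5·5 = 25; e = 23 − 25 = -2
x=6: ŷ = 5·6 = 30; e = 32 − 30 = 2
x=7: ŷ = 5·7 = 35; e = 32 − 35 = -3
x=12: ŷ = 5·12 = 60; e = 61 − 60 = 1
Largest |e| is 3 at x = 7, residual -3.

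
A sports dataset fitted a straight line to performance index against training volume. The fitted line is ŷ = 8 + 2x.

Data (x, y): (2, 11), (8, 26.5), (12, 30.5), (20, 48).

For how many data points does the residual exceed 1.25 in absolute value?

2

x=2: ŷ = 8 + 2·2 = 12; r = 11 − 12 = -1
x=8: ŷ = 8 + 2·8 = 24; r = 26.5 − 24 = 2.5
x=12: ŷ = 8 + 2·12 = 32; r = 30.5 − 32 = -1.5
x=20: ŷ = 8 + 2·20 = 48; r = 48 − 48 = 0
|r| > 1.25: x=8 (|r|=2.5), x=12 (|r|=1.5) → 2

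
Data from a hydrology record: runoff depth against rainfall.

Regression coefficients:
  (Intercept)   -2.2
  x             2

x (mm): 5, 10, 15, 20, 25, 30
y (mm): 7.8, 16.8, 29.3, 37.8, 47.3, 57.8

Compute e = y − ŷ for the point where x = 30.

e = 0

ŷ = -2.2 + 2·30 = 57.8
e = 57.8 − 57.8 = 0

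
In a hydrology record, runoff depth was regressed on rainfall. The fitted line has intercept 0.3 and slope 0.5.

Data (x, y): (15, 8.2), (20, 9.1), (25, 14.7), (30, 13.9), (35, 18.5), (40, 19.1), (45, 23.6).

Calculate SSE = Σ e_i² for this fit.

x=15: ŷ = 0.3 + 0.5·15 = 7.8; e = 8.2 − 7.8 = 0.4
x=20: ŷ = 0.3 + 0.5·20 = 10.3; e = 9.1 − 10.3 = -1.2
x=25: ŷ = 0.3 + 0.5·25 = 12.8; e = 14.7 − 12.8 = 1.9
x=30: ŷ = 0.3 + 0.5·30 = 15.3; e = 13.9 − 15.3 = -1.4
x=35: ŷ = 0.3 + 0.5·35 = 17.8; e = 18.5 − 17.8 = 0.7
x=40: ŷ = 0.3 + 0.5·40 = 20.3; e = 19.1 − 20.3 = -1.2
x=45: ŷ = 0.3 + 0.5·45 = 22.8; e = 23.6 − 22.8 = 0.8
SSE = 0.16 + 1.44 + 3.61 + 1.96 + 0.49 + 1.44 + 0.64 = 9.74

SSE = 9.74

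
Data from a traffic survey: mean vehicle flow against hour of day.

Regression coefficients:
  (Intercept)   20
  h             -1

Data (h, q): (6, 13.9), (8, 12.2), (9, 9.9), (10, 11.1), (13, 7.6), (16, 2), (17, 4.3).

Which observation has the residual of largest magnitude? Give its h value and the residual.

h=6: q̂ = 20 − 6 = 14; e = 13.9 − 14 = -0.1
h=8: q̂ = 20 − 8 = 12; e = 12.2 − 12 = 0.2
h=9: q̂ = 20 − 9 = 11; e = 9.9 − 11 = -1.1
h=10: q̂ = 20 − 10 = 10; e = 11.1 − 10 = 1.1
h=13: q̂ = 20 − 13 = 7; e = 7.6 − 7 = 0.6
h=16: q̂ = 20 − 16 = 4; e = 2 − 4 = -2
h=17: q̂ = 20 − 17 = 3; e = 4.3 − 3 = 1.3
Largest |e| is 2 at h = 16, residual -2.

h = 16, e = -2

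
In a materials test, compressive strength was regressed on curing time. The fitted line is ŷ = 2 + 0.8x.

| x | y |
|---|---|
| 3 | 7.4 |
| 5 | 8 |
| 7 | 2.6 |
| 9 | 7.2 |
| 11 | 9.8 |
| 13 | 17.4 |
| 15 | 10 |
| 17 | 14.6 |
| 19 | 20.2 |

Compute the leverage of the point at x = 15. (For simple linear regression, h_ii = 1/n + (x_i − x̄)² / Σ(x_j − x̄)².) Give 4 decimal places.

h = 0.1778

x̄ = (3 + 5 + 7 + 9 + 11 + 13 + 15 + 17 + 19)/9 = 11
Σ(x − x̄)² = 64 + 36 + 16 + 4 + 0 + 4 + 16 + 36 + 64 = 240
h = 1/9 + (4)²/240 = 0.111111 + 0.0666667 = 0.1778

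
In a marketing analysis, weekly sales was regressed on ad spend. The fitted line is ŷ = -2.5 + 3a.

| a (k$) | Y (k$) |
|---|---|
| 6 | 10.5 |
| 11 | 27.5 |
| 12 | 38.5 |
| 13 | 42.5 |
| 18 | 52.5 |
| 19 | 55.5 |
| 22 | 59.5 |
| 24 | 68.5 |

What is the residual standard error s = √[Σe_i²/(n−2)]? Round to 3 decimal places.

s = 4.359

a=6: ŷ = -2.5 + 3·6 = 15.5; e = 10.5 − 15.5 = -5
a=11: ŷ = -2.5 + 3·11 = 30.5; e = 27.5 − 30.5 = -3
a=12: ŷ = -2.5 + 3·12 = 33.5; e = 38.5 − 33.5 = 5
a=13: ŷ = -2.5 + 3·13 = 36.5; e = 42.5 − 36.5 = 6
a=18: ŷ = -2.5 + 3·18 = 51.5; e = 52.5 − 51.5 = 1
a=19: ŷ = -2.5 + 3·19 = 54.5; e = 55.5 − 54.5 = 1
a=22: ŷ = -2.5 + 3·22 = 63.5; e = 59.5 − 63.5 = -4
a=24: ŷ = -2.5 + 3·24 = 69.5; e = 68.5 − 69.5 = -1
SSE = 25 + 9 + 25 + 36 + 1 + 1 + 16 + 1 = 114
s = √(114/6) = √19 ≈ 4.359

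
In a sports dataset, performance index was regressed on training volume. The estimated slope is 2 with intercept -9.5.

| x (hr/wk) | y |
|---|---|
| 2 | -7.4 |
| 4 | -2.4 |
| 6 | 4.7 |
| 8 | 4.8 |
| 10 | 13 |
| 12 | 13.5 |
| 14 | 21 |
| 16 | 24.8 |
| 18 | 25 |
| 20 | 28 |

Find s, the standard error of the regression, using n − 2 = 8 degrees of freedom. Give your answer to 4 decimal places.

x=2: ŷ = -9.5 + 2·2 = -5.5; e = -7.4 − (-5.5) = -1.9
x=4: ŷ = -9.5 + 2·4 = -1.5; e = -2.4 − (-1.5) = -0.9
x=6: ŷ = -9.5 + 2·6 = 2.5; e = 4.7 − 2.5 = 2.2
x=8: ŷ = -9.5 + 2·8 = 6.5; e = 4.8 − 6.5 = -1.7
x=10: ŷ = -9.5 + 2·10 = 10.5; e = 13 − 10.5 = 2.5
x=12: ŷ = -9.5 + 2·12 = 14.5; e = 13.5 − 14.5 = -1
x=14: ŷ = -9.5 + 2·14 = 18.5; e = 21 − 18.5 = 2.5
x=16: ŷ = -9.5 + 2·16 = 22.5; e = 24.8 − 22.5 = 2.3
x=18: ŷ = -9.5 + 2·18 = 26.5; e = 25 − 26.5 = -1.5
x=20: ŷ = -9.5 + 2·20 = 30.5; e = 28 − 30.5 = -2.5
SSE = 3.61 + 0.81 + 4.84 + 2.89 + 6.25 + 1 + 6.25 + 5.29 + 2.25 + 6.25 = 39.44
s = √(39.44/8) = √4.93 ≈ 2.2204

s = 2.2204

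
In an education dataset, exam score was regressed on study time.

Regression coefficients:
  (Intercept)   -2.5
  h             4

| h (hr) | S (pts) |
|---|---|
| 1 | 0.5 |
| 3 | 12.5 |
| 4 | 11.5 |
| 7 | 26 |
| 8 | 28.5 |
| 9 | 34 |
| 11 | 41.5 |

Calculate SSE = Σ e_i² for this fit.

SSE = 15.5

h=1: ŷ = -2.5 + 4·1 = 1.5; e = 0.5 − 1.5 = -1
h=3: ŷ = -2.5 + 4·3 = 9.5; e = 12.5 − 9.5 = 3
h=4: ŷ = -2.5 + 4·4 = 13.5; e = 11.5 − 13.5 = -2
h=7: ŷ = -2.5 + 4·7 = 25.5; e = 26 − 25.5 = 0.5
h=8: ŷ = -2.5 + 4·8 = 29.5; e = 28.5 − 29.5 = -1
h=9: ŷ = -2.5 + 4·9 = 33.5; e = 34 − 33.5 = 0.5
h=11: ŷ = -2.5 + 4·11 = 41.5; e = 41.5 − 41.5 = 0
SSE = 1 + 9 + 4 + 0.25 + 1 + 0.25 + 0 = 15.5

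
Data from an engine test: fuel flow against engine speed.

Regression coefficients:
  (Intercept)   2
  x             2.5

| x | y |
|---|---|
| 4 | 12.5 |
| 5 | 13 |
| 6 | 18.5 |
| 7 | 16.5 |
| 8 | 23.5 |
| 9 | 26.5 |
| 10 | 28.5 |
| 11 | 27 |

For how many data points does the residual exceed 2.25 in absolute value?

x=4: ŷ = 2 + 2.5·4 = 12; e = 12.5 − 12 = 0.5
x=5: ŷ = 2 + 2.5·5 = 14.5; e = 13 − 14.5 = -1.5
x=6: ŷ = 2 + 2.5·6 = 17; e = 18.5 − 17 = 1.5
x=7: ŷ = 2 + 2.5·7 = 19.5; e = 16.5 − 19.5 = -3
x=8: ŷ = 2 + 2.5·8 = 22; e = 23.5 − 22 = 1.5
x=9: ŷ = 2 + 2.5·9 = 24.5; e = 26.5 − 24.5 = 2
x=10: ŷ = 2 + 2.5·10 = 27; e = 28.5 − 27 = 1.5
x=11: ŷ = 2 + 2.5·11 = 29.5; e = 27 − 29.5 = -2.5
|e| > 2.25: x=7 (|e|=3), x=11 (|e|=2.5) → 2

2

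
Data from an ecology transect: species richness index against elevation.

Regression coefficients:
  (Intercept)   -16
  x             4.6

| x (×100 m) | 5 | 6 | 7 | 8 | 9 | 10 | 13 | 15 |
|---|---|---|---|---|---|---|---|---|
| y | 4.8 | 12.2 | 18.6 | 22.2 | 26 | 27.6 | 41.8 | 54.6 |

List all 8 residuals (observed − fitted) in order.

x=5: ŷ = -16 + 4.6·5 = 7; r = 4.8 − 7 = -2.2
x=6: ŷ = -16 + 4.6·6 = 11.6; r = 12.2 − 11.6 = 0.6
x=7: ŷ = -16 + 4.6·7 = 16.2; r = 18.6 − 16.2 = 2.4
x=8: ŷ = -16 + 4.6·8 = 20.8; r = 22.2 − 20.8 = 1.4
x=9: ŷ = -16 + 4.6·9 = 25.4; r = 26 − 25.4 = 0.6
x=10: ŷ = -16 + 4.6·10 = 30; r = 27.6 − 30 = -2.4
x=13: ŷ = -16 + 4.6·13 = 43.8; r = 41.8 − 43.8 = -2
x=15: ŷ = -16 + 4.6·15 = 53; r = 54.6 − 53 = 1.6

-2.2, 0.6, 2.4, 1.4, 0.6, -2.4, -2, 1.6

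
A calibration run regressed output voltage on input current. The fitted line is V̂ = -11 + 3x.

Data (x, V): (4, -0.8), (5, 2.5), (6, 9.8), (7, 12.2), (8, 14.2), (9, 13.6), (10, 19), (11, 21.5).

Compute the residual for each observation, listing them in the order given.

-1.8, -1.5, 2.8, 2.2, 1.2, -2.4, 0, -0.5

x=4: V̂ = -11 + 3·4 = 1; e = -0.8 − 1 = -1.8
x=5: V̂ = -11 + 3·5 = 4; e = 2.5 − 4 = -1.5
x=6: V̂ = -11 + 3·6 = 7; e = 9.8 − 7 = 2.8
x=7: V̂ = -11 + 3·7 = 10; e = 12.2 − 10 = 2.2
x=8: V̂ = -11 + 3·8 = 13; e = 14.2 − 13 = 1.2
x=9: V̂ = -11 + 3·9 = 16; e = 13.6 − 16 = -2.4
x=10: V̂ = -11 + 3·10 = 19; e = 19 − 19 = 0
x=11: V̂ = -11 + 3·11 = 22; e = 21.5 − 22 = -0.5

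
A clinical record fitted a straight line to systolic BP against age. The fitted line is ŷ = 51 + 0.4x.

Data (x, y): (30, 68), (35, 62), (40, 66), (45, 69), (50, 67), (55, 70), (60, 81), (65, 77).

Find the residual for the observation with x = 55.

ŷ = 51 + 0.4·55 = 73
r = 70 − 73 = -3

r = -3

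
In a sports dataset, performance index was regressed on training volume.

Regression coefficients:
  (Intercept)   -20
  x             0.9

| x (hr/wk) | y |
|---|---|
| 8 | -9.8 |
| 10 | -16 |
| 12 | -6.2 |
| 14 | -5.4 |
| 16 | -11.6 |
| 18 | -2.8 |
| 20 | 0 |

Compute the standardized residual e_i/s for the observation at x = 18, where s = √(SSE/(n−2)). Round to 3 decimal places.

x=8: ŷ = -20 + 0.9·8 = -12.8; e = -9.8 − (-12.8) = 3
x=10: ŷ = -20 + 0.9·10 = -11; e = -16 − (-11) = -5
x=12: ŷ = -20 + 0.9·12 = -9.2; e = -6.2 − (-9.2) = 3
x=14: ŷ = -20 + 0.9·14 = -7.4; e = -5.4 − (-7.4) = 2
x=16: ŷ = -20 + 0.9·16 = -5.6; e = -11.6 − (-5.6) = -6
x=18: ŷ = -20 + 0.9·18 = -3.8; e = -2.8 − (-3.8) = 1
x=20: ŷ = -20 + 0.9·20 = -2; e = 0 − (-2) = 2
SSE = 9 + 25 + 9 + 4 + 36 + 1 + 4 = 88
s = √(88/5) = 4.19524
e/s = 1 / 4.19524 = 0.238

0.238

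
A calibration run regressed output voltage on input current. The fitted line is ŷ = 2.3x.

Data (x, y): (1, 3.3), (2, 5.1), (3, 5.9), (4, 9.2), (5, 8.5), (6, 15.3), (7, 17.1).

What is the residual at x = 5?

r = -3

ŷ = 2.3·5 = 11.5
r = 8.5 − 11.5 = -3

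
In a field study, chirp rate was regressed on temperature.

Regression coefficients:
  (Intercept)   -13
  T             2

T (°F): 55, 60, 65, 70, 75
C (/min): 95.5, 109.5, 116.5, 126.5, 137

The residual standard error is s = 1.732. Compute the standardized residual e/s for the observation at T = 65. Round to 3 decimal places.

-0.289

ŷ = -13 + 2·65 = 117
e = 116.5 − 117 = -0.5
e/s = -0.5 / 1.732 = -0.289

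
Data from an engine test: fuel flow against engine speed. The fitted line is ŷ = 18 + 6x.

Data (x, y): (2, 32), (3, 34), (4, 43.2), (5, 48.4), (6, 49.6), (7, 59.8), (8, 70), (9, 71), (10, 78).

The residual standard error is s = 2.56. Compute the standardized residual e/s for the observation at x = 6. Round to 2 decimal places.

-1.72

ŷ = 18 + 6·6 = 54
e = 49.6 − 54 = -4.4
e/s = -4.4 / 2.56 = -1.72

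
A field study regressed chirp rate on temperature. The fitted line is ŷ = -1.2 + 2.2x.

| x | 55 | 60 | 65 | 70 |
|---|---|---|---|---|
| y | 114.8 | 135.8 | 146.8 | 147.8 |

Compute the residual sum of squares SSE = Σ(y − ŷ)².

x=55: ŷ = -1.2 + 2.2·55 = 119.8; e = 114.8 − 119.8 = -5
x=60: ŷ = -1.2 + 2.2·60 = 130.8; e = 135.8 − 130.8 = 5
x=65: ŷ = -1.2 + 2.2·65 = 141.8; e = 146.8 − 141.8 = 5
x=70: ŷ = -1.2 + 2.2·70 = 152.8; e = 147.8 − 152.8 = -5
SSE = 25 + 25 + 25 + 25 = 100

SSE = 100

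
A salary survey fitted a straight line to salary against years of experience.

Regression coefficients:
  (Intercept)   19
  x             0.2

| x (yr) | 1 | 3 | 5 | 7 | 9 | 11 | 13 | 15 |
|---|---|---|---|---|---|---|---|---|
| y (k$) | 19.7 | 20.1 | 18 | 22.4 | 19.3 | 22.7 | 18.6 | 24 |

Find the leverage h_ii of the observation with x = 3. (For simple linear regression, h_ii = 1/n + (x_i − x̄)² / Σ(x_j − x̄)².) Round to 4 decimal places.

h = 0.2738

x̄ = (1 + 3 + 5 + 7 + 9 + 11 + 13 + 15)/8 = 8
Σ(x − x̄)² = 49 + 25 + 9 + 1 + 1 + 9 + 25 + 49 = 168
h = 1/8 + (-5)²/168 = 0.125 + 0.14881 = 0.2738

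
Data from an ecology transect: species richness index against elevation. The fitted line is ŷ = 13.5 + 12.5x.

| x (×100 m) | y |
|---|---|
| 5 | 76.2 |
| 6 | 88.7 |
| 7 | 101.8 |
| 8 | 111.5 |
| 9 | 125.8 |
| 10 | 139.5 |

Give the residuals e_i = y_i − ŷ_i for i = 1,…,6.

0.2, 0.2, 0.8, -2, -0.2, 1

x=5: ŷ = 13.5 + 12.5·5 = 76; e = 76.2 − 76 = 0.2
x=6: ŷ = 13.5 + 12.5·6 = 88.5; e = 88.7 − 88.5 = 0.2
x=7: ŷ = 13.5 + 12.5·7 = 101; e = 101.8 − 101 = 0.8
x=8: ŷ = 13.5 + 12.5·8 = 113.5; e = 111.5 − 113.5 = -2
x=9: ŷ = 13.5 + 12.5·9 = 126; e = 125.8 − 126 = -0.2
x=10: ŷ = 13.5 + 12.5·10 = 138.5; e = 139.5 − 138.5 = 1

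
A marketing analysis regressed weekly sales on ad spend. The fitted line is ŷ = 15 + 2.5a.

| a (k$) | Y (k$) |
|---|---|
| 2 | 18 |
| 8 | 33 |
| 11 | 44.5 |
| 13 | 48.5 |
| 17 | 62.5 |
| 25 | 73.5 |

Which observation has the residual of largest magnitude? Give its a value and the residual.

a=2: ŷ = 15 + 2.5·2 = 20; r = 18 − 20 = -2
a=8: ŷ = 15 + 2.5·8 = 35; r = 33 − 35 = -2
a=11: ŷ = 15 + 2.5·11 = 42.5; r = 44.5 − 42.5 = 2
a=13: ŷ = 15 + 2.5·13 = 47.5; r = 48.5 − 47.5 = 1
a=17: ŷ = 15 + 2.5·17 = 57.5; r = 62.5 − 57.5 = 5
a=25: ŷ = 15 + 2.5·25 = 77.5; r = 73.5 − 77.5 = -4
Largest |r| is 5 at a = 17, residual 5.

a = 17, r = 5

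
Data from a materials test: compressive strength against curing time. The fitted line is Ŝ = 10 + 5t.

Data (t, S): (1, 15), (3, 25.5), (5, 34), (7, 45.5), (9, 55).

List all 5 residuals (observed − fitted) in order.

0, 0.5, -1, 0.5, 0

t=1: Ŝ = 10 + 5·1 = 15; r = 15 − 15 = 0
t=3: Ŝ = 10 + 5·3 = 25; r = 25.5 − 25 = 0.5
t=5: Ŝ = 10 + 5·5 = 35; r = 34 − 35 = -1
t=7: Ŝ = 10 + 5·7 = 45; r = 45.5 − 45 = 0.5
t=9: Ŝ = 10 + 5·9 = 55; r = 55 − 55 = 0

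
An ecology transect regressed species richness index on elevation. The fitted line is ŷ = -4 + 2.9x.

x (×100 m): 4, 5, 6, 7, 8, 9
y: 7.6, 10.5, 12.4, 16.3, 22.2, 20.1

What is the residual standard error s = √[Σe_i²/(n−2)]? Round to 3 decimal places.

x=4: ŷ = -4 + 2.9·4 = 7.6; e = 7.6 − 7.6 = 0
x=5: ŷ = -4 + 2.9·5 = 10.5; e = 10.5 − 10.5 = 0
x=6: ŷ = -4 + 2.9·6 = 13.4; e = 12.4 − 13.4 = -1
x=7: ŷ = -4 + 2.9·7 = 16.3; e = 16.3 − 16.3 = 0
x=8: ŷ = -4 + 2.9·8 = 19.2; e = 22.2 − 19.2 = 3
x=9: ŷ = -4 + 2.9·9 = 22.1; e = 20.1 − 22.1 = -2
SSE = 0 + 0 + 1 + 0 + 9 + 4 = 14
s = √(14/4) = √3.5 ≈ 1.871

s = 1.871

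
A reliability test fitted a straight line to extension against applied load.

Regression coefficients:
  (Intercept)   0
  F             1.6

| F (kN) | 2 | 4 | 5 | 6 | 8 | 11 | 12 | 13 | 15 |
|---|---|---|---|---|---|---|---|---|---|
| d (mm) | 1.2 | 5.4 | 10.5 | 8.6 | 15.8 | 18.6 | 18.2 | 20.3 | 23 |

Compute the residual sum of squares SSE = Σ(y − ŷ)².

F=2: ŷ = 1.6·2 = 3.2; r = 1.2 − 3.2 = -2
F=4: ŷ = 1.6·4 = 6.4; r = 5.4 − 6.4 = -1
F=5: ŷ = 1.6·5 = 8; r = 10.5 − 8 = 2.5
F=6: ŷ = 1.6·6 = 9.6; r = 8.6 − 9.6 = -1
F=8: ŷ = 1.6·8 = 12.8; r = 15.8 − 12.8 = 3
F=11: ŷ = 1.6·11 = 17.6; r = 18.6 − 17.6 = 1
F=12: ŷ = 1.6·12 = 19.2; r = 18.2 − 19.2 = -1
F=13: ŷ = 1.6·13 = 20.8; r = 20.3 − 20.8 = -0.5
F=15: ŷ = 1.6·15 = 24; r = 23 − 24 = -1
SSE = 4 + 1 + 6.25 + 1 + 9 + 1 + 1 + 0.25 + 1 = 24.5

SSE = 24.5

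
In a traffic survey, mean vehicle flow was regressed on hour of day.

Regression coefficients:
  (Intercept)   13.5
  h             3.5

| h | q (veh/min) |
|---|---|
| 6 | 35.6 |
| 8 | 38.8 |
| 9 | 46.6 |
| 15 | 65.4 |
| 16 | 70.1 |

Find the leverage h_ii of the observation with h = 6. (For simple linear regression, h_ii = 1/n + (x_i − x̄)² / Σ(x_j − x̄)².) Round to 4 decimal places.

h = 0.4924

h̄ = (6 + 8 + 9 + 15 + 16)/5 = 10.8
Σ(h − h̄)² = 23.04 + 7.84 + 3.24 + 17.64 + 27.04 = 78.8
h = 1/5 + (-4.8)²/78.8 = 0.2 + 0.292386 = 0.4924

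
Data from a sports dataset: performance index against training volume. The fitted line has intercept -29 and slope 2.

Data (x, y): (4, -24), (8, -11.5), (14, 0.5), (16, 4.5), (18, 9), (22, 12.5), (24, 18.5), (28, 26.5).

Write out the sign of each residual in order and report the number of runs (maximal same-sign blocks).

x=4: ŷ = -29 + 2·4 = -21; e = -24 − (-21) = -3
x=8: ŷ = -29 + 2·8 = -13; e = -11.5 − (-13) = 1.5
x=14: ŷ = -29 + 2·14 = -1; e = 0.5 − (-1) = 1.5
x=16: ŷ = -29 + 2·16 = 3; e = 4.5 − 3 = 1.5
x=18: ŷ = -29 + 2·18 = 7; e = 9 − 7 = 2
x=22: ŷ = -29 + 2·22 = 15; e = 12.5 − 15 = -2.5
x=24: ŷ = -29 + 2·24 = 19; e = 18.5 − 19 = -0.5
x=28: ŷ = -29 + 2·28 = 27; e = 26.5 − 27 = -0.5
Signs: − + + + + − − −
Runs: −×1, +×4, −×3 → 3

3 runs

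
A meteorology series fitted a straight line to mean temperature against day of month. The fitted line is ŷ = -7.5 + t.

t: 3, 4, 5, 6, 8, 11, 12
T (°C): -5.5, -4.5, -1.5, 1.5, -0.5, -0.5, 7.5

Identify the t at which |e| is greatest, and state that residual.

t=3: ŷ = -7.5 + 3 = -4.5; e = -5.5 − (-4.5) = -1
t=4: ŷ = -7.5 + 4 = -3.5; e = -4.5 − (-3.5) = -1
t=5: ŷ = -7.5 + 5 = -2.5; e = -1.5 − (-2.5) = 1
t=6: ŷ = -7.5 + 6 = -1.5; e = 1.5 − (-1.5) = 3
t=8: ŷ = -7.5 + 8 = 0.5; e = -0.5 − 0.5 = -1
t=11: ŷ = -7.5 + 11 = 3.5; e = -0.5 − 3.5 = -4
t=12: ŷ = -7.5 + 12 = 4.5; e = 7.5 − 4.5 = 3
Largest |e| is 4 at t = 11, residual -4.

t = 11, e = -4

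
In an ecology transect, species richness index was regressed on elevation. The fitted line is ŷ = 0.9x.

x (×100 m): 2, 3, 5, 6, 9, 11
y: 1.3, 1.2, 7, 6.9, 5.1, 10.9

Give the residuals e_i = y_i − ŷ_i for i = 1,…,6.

x=2: ŷ = 0.9·2 = 1.8; e = 1.3 − 1.8 = -0.5
x=3: ŷ = 0.9·3 = 2.7; e = 1.2 − 2.7 = -1.5
x=5: ŷ = 0.9·5 = 4.5; e = 7 − 4.5 = 2.5
x=6: ŷ = 0.9·6 = 5.4; e = 6.9 − 5.4 = 1.5
x=9: ŷ = 0.9·9 = 8.1; e = 5.1 − 8.1 = -3
x=11: ŷ = 0.9·11 = 9.9; e = 10.9 − 9.9 = 1

-0.5, -1.5, 2.5, 1.5, -3, 1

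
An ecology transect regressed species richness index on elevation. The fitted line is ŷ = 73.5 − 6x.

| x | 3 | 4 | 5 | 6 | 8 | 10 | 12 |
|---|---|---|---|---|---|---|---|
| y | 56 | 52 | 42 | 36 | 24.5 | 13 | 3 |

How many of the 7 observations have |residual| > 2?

x=3: ŷ = 73.5 − 6·3 = 55.5; r = 56 − 55.5 = 0.5
x=4: ŷ = 73.5 − 6·4 = 49.5; r = 52 − 49.5 = 2.5
x=5: ŷ = 73.5 − 6·5 = 43.5; r = 42 − 43.5 = -1.5
x=6: ŷ = 73.5 − 6·6 = 37.5; r = 36 − 37.5 = -1.5
x=8: ŷ = 73.5 − 6·8 = 25.5; r = 24.5 − 25.5 = -1
x=10: ŷ = 73.5 − 6·10 = 13.5; r = 13 − 13.5 = -0.5
x=12: ŷ = 73.5 − 6·12 = 1.5; r = 3 − 1.5 = 1.5
|r| > 2: x=4 (|r|=2.5) → 1

1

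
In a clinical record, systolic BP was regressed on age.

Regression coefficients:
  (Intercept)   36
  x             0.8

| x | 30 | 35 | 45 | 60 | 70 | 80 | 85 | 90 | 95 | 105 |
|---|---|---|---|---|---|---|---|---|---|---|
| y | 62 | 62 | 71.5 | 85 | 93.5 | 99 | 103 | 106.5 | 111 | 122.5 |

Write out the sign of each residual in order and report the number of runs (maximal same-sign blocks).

x=30: ŷ = 36 + 0.8·30 = 60; e = 62 − 60 = 2
x=35: ŷ = 36 + 0.8·35 = 64; e = 62 − 64 = -2
x=45: ŷ = 36 + 0.8·45 = 72; e = 71.5 − 72 = -0.5
x=60: ŷ = 36 + 0.8·60 = 84; e = 85 − 84 = 1
x=70: ŷ = 36 + 0.8·70 = 92; e = 93.5 − 92 = 1.5
x=80: ŷ = 36 + 0.8·80 = 100; e = 99 − 100 = -1
x=85: ŷ = 36 + 0.8·85 = 104; e = 103 − 104 = -1
x=90: ŷ = 36 + 0.8·90 = 108; e = 106.5 − 108 = -1.5
x=95: ŷ = 36 + 0.8·95 = 112; e = 111 − 112 = -1
x=105: ŷ = 36 + 0.8·105 = 120; e = 122.5 − 120 = 2.5
Signs: + − − + + − − − − +
Runs: +×1, −×2, +×2, −×4, +×1 → 5

5 runs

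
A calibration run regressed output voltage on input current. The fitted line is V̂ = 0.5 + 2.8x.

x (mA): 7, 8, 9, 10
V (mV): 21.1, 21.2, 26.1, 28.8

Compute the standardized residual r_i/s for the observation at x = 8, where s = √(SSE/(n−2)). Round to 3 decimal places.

x=7: V̂ = 0.5 + 2.8·7 = 20.1; r = 21.1 − 20.1 = 1
x=8: V̂ = 0.5 + 2.8·8 = 22.9; r = 21.2 − 22.9 = -1.7
x=9: V̂ = 0.5 + 2.8·9 = 25.7; r = 26.1 − 25.7 = 0.4
x=10: V̂ = 0.5 + 2.8·10 = 28.5; r = 28.8 − 28.5 = 0.3
SSE = 1 + 2.89 + 0.16 + 0.09 = 4.14
s = √(4.14/2) = 1.43875
r/s = -1.7 / 1.43875 = -1.182

-1.182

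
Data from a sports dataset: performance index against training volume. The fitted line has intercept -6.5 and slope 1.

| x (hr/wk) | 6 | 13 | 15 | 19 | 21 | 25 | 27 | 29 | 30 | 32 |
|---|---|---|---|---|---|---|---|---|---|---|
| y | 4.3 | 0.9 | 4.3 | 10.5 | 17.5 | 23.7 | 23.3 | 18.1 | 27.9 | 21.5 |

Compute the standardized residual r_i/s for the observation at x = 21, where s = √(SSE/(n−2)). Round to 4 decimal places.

x=6: ŷ = -6.5 + 6 = -0.5; r = 4.3 − (-0.5) = 4.8
x=13: ŷ = -6.5 + 13 = 6.5; r = 0.9 − 6.5 = -5.6
x=15: ŷ = -6.5 + 15 = 8.5; r = 4.3 − 8.5 = -4.2
x=19: ŷ = -6.5 + 19 = 12.5; r = 10.5 − 12.5 = -2
x=21: ŷ = -6.5 + 21 = 14.5; r = 17.5 − 14.5 = 3
x=25: ŷ = -6.5 + 25 = 18.5; r = 23.7 − 18.5 = 5.2
x=27: ŷ = -6.5 + 27 = 20.5; r = 23.3 − 20.5 = 2.8
x=29: ŷ = -6.5 + 29 = 22.5; r = 18.1 − 22.5 = -4.4
x=30: ŷ = -6.5 + 30 = 23.5; r = 27.9 − 23.5 = 4.4
x=32: ŷ = -6.5 + 32 = 25.5; r = 21.5 − 25.5 = -4
SSE = 23.04 + 31.36 + 17.64 + 4 + 9 + 27.04 + 7.84 + 19.36 + 19.36 + 16 = 174.64
s = √(174.64/8) = 4.67226
r/s = 3 / 4.67226 = 0.6421

0.6421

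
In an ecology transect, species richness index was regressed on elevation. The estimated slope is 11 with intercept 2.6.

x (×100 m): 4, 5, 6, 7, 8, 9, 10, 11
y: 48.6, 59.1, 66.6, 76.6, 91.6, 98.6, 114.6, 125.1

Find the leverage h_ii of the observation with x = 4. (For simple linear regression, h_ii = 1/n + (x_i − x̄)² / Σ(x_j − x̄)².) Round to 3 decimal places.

x̄ = (4 + 5 + 6 + 7 + 8 + 9 + 10 + 11)/8 = 7.5
Σ(x − x̄)² = 12.25 + 6.25 + 2.25 + 0.25 + 0.25 + 2.25 + 6.25 + 12.25 = 42
h = 1/8 + (-3.5)²/42 = 0.125 + 0.291667 = 0.417

h = 0.417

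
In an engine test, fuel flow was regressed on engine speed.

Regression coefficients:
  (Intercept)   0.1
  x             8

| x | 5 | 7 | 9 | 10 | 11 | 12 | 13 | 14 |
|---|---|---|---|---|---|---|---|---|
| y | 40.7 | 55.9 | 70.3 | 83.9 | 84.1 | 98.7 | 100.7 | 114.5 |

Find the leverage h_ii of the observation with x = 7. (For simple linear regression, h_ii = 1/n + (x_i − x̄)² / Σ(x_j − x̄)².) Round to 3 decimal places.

h = 0.276

x̄ = (5 + 7 + 9 + 10 + 11 + 12 + 13 + 14)/8 = 10.125
Σ(x − x̄)² = 26.2656 + 9.76562 + 1.26562 + 0.015625 + 0.765625 + 3.51562 + 8.26562 + 15.0156 = 64.875
h = 1/8 + (-3.125)²/64.875 = 0.125 + 0.15053 = 0.276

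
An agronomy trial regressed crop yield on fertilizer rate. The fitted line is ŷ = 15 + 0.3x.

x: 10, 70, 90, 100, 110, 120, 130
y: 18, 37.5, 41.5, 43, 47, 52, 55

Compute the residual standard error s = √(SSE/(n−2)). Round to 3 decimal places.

s = 1.378

x=10: ŷ = 15 + 0.3·10 = 18; r = 18 − 18 = 0
x=70: ŷ = 15 + 0.3·70 = 36; r = 37.5 − 36 = 1.5
x=90: ŷ = 15 + 0.3·90 = 42; r = 41.5 − 42 = -0.5
x=100: ŷ = 15 + 0.3·100 = 45; r = 43 − 45 = -2
x=110: ŷ = 15 + 0.3·110 = 48; r = 47 − 48 = -1
x=120: ŷ = 15 + 0.3·120 = 51; r = 52 − 51 = 1
x=130: ŷ = 15 + 0.3·130 = 54; r = 55 − 54 = 1
SSE = 0 + 2.25 + 0.25 + 4 + 1 + 1 + 1 = 9.5
s = √(9.5/5) = √1.9 ≈ 1.378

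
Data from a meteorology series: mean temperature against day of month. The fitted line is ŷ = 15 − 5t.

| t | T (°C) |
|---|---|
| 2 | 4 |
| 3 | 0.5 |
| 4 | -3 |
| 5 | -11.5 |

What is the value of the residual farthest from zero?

e = 2

t=2: ŷ = 15 − 5·2 = 5; e = 4 − 5 = -1
t=3: ŷ = 15 − 5·3 = 0; e = 0.5 − 0 = 0.5
t=4: ŷ = 15 − 5·4 = -5; e = -3 − (-5) = 2
t=5: ŷ = 15 − 5·5 = -10; e = -11.5 − (-10) = -1.5
Largest |e| is 2 at t = 4, residual 2.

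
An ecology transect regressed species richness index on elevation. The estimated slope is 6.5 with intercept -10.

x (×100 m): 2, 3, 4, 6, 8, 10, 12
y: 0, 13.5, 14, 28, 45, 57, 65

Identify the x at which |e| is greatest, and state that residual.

x = 3, e = 4

x=2: ŷ = -10 + 6.5·2 = 3; e = 0 − 3 = -3
x=3: ŷ = -10 + 6.5·3 = 9.5; e = 13.5 − 9.5 = 4
x=4: ŷ = -10 + 6.5·4 = 16; e = 14 − 16 = -2
x=6: ŷ = -10 + 6.5·6 = 29; e = 28 − 29 = -1
x=8: ŷ = -10 + 6.5·8 = 42; e = 45 − 42 = 3
x=10: ŷ = -10 + 6.5·10 = 55; e = 57 − 55 = 2
x=12: ŷ = -10 + 6.5·12 = 68; e = 65 − 68 = -3
Largest |e| is 4 at x = 3, residual 4.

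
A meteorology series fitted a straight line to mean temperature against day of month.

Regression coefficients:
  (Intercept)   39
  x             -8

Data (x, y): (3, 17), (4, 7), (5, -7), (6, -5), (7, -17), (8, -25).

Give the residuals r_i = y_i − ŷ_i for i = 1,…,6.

2, 0, -6, 4, 0, 0

x=3: ŷ = 39 − 8·3 = 15; r = 17 − 15 = 2
x=4: ŷ = 39 − 8·4 = 7; r = 7 − 7 = 0
x=5: ŷ = 39 − 8·5 = -1; r = -7 − (-1) = -6
x=6: ŷ = 39 − 8·6 = -9; r = -5 − (-9) = 4
x=7: ŷ = 39 − 8·7 = -17; r = -17 − (-17) = 0
x=8: ŷ = 39 − 8·8 = -25; r = -25 − (-25) = 0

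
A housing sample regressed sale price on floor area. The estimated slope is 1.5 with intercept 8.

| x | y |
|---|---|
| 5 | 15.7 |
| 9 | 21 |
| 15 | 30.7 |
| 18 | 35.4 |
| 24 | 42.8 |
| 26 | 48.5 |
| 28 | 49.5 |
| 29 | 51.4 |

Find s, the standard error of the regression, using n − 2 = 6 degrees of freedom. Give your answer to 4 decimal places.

x=5: ŷ = 8 + 1.5·5 = 15.5; r = 15.7 − 15.5 = 0.2
x=9: ŷ = 8 + 1.5·9 = 21.5; r = 21 − 21.5 = -0.5
x=15: ŷ = 8 + 1.5·15 = 30.5; r = 30.7 − 30.5 = 0.2
x=18: ŷ = 8 + 1.5·18 = 35; r = 35.4 − 35 = 0.4
x=24: ŷ = 8 + 1.5·24 = 44; r = 42.8 − 44 = -1.2
x=26: ŷ = 8 + 1.5·26 = 47; r = 48.5 − 47 = 1.5
x=28: ŷ = 8 + 1.5·28 = 50; r = 49.5 − 50 = -0.5
x=29: ŷ = 8 + 1.5·29 = 51.5; r = 51.4 − 51.5 = -0.1
SSE = 0.04 + 0.25 + 0.04 + 0.16 + 1.44 + 2.25 + 0.25 + 0.01 = 4.44
s = √(4.44/6) = √0.74 ≈ 0.8602

s = 0.8602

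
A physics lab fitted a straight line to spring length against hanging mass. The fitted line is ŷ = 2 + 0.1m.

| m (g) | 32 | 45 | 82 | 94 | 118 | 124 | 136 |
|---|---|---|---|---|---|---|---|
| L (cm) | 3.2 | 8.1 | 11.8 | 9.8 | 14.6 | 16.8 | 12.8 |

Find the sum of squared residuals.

SSE = 25.92

m=32: ŷ = 2 + 0.1·32 = 5.2; e = 3.2 − 5.2 = -2
m=45: ŷ = 2 + 0.1·45 = 6.5; e = 8.1 − 6.5 = 1.6
m=82: ŷ = 2 + 0.1·82 = 10.2; e = 11.8 − 10.2 = 1.6
m=94: ŷ = 2 + 0.1·94 = 11.4; e = 9.8 − 11.4 = -1.6
m=118: ŷ = 2 + 0.1·118 = 13.8; e = 14.6 − 13.8 = 0.8
m=124: ŷ = 2 + 0.1·124 = 14.4; e = 16.8 − 14.4 = 2.4
m=136: ŷ = 2 + 0.1·136 = 15.6; e = 12.8 − 15.6 = -2.8
SSE = 4 + 2.56 + 2.56 + 2.56 + 0.64 + 5.76 + 7.84 = 25.92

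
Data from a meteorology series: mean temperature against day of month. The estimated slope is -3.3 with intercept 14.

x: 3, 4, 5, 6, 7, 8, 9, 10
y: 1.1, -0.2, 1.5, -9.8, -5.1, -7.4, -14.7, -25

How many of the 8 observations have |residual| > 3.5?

5

x=3: ŷ = 14 − 3.3·3 = 4.1; r = 1.1 − 4.1 = -3
x=4: ŷ = 14 − 3.3·4 = 0.8; r = -0.2 − 0.8 = -1
x=5: ŷ = 14 − 3.3·5 = -2.5; r = 1.5 − (-2.5) = 4
x=6: ŷ = 14 − 3.3·6 = -5.8; r = -9.8 − (-5.8) = -4
x=7: ŷ = 14 − 3.3·7 = -9.1; r = -5.1 − (-9.1) = 4
x=8: ŷ = 14 − 3.3·8 = -12.4; r = -7.4 − (-12.4) = 5
x=9: ŷ = 14 − 3.3·9 = -15.7; r = -14.7 − (-15.7) = 1
x=10: ŷ = 14 − 3.3·10 = -19; r = -25 − (-19) = -6
|r| > 3.5: x=5 (|r|=4), x=6 (|r|=4), x=7 (|r|=4), x=8 (|r|=5), x=10 (|r|=6) → 5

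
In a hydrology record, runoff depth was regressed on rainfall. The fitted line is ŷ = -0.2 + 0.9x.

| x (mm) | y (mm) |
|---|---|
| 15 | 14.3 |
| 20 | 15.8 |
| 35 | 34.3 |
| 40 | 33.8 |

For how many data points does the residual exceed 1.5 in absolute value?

x=15: ŷ = -0.2 + 0.9·15 = 13.3; e = 14.3 − 13.3 = 1
x=20: ŷ = -0.2 + 0.9·20 = 17.8; e = 15.8 − 17.8 = -2
x=35: ŷ = -0.2 + 0.9·35 = 31.3; e = 34.3 − 31.3 = 3
x=40: ŷ = -0.2 + 0.9·40 = 35.8; e = 33.8 − 35.8 = -2
|e| > 1.5: x=20 (|e|=2), x=35 (|e|=3), x=40 (|e|=2) → 3

3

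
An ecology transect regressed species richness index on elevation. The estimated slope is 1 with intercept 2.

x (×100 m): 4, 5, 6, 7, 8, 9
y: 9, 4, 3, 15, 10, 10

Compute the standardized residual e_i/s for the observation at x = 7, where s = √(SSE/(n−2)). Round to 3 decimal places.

1.342

x=4: ŷ = 2 + 4 = 6; e = 9 − 6 = 3
x=5: ŷ = 2 + 5 = 7; e = 4 − 7 = -3
x=6: ŷ = 2 + 6 = 8; e = 3 − 8 = -5
x=7: ŷ = 2 + 7 = 9; e = 15 − 9 = 6
x=8: ŷ = 2 + 8 = 10; e = 10 − 10 = 0
x=9: ŷ = 2 + 9 = 11; e = 10 − 11 = -1
SSE = 9 + 9 + 25 + 36 + 0 + 1 = 80
s = √(80/4) = 4.47214
e/s = 6 / 4.47214 = 1.342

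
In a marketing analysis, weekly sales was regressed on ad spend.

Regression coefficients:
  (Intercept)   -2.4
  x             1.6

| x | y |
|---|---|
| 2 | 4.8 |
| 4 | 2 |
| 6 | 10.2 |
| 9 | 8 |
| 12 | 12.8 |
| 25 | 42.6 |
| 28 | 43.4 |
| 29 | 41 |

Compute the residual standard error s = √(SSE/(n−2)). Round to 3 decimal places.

x=2: ŷ = -2.4 + 1.6·2 = 0.8; e = 4.8 − 0.8 = 4
x=4: ŷ = -2.4 + 1.6·4 = 4; e = 2 − 4 = -2
x=6: ŷ = -2.4 + 1.6·6 = 7.2; e = 10.2 − 7.2 = 3
x=9: ŷ = -2.4 + 1.6·9 = 12; e = 8 − 12 = -4
x=12: ŷ = -2.4 + 1.6·12 = 16.8; e = 12.8 − 16.8 = -4
x=25: ŷ = -2.4 + 1.6·25 = 37.6; e = 42.6 − 37.6 = 5
x=28: ŷ = -2.4 + 1.6·28 = 42.4; e = 43.4 − 42.4 = 1
x=29: ŷ = -2.4 + 1.6·29 = 44; e = 41 − 44 = -3
SSE = 16 + 4 + 9 + 16 + 16 + 25 + 1 + 9 = 96
s = √(96/6) = √16 ≈ 4.000

s = 4.000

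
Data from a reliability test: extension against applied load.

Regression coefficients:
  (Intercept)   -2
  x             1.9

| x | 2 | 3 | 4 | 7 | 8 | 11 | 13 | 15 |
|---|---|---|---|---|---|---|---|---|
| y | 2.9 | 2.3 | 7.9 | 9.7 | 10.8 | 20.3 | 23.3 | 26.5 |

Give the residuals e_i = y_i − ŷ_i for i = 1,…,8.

1.1, -1.4, 2.3, -1.6, -2.4, 1.4, 0.6, 0

x=2: ŷ = -2 + 1.9·2 = 1.8; e = 2.9 − 1.8 = 1.1
x=3: ŷ = -2 + 1.9·3 = 3.7; e = 2.3 − 3.7 = -1.4
x=4: ŷ = -2 + 1.9·4 = 5.6; e = 7.9 − 5.6 = 2.3
x=7: ŷ = -2 + 1.9·7 = 11.3; e = 9.7 − 11.3 = -1.6
x=8: ŷ = -2 + 1.9·8 = 13.2; e = 10.8 − 13.2 = -2.4
x=11: ŷ = -2 + 1.9·11 = 18.9; e = 20.3 − 18.9 = 1.4
x=13: ŷ = -2 + 1.9·13 = 22.7; e = 23.3 − 22.7 = 0.6
x=15: ŷ = -2 + 1.9·15 = 26.5; e = 26.5 − 26.5 = 0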